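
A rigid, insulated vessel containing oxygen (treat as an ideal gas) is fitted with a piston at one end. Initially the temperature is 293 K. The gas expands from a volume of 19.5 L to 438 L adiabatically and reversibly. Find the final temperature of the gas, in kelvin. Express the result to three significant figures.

T₂ ≈ 84.4 K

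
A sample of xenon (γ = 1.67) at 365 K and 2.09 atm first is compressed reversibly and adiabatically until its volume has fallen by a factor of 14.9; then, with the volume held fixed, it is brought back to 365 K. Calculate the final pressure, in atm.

P₃ ≈ 31.1 atm

Adiabatic step (PV^γ = const): P₂ = 2.09×14.9^(1.67) = 190.3 atm; T₂ = 365×14.9^(0.67) = 2230 K.
Isochoric: P₃ = P₂(T₃/T₂) = 190.3 × (365/2230) = 31.14 atm.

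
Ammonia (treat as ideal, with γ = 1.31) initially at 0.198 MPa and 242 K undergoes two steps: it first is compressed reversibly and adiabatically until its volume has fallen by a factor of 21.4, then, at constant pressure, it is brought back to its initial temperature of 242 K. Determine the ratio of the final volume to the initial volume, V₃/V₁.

V₃/V₁ ≈ 0.0181

Adiabatic step: V₂/V₁ = 0.04673; T₂ = T₁·21.4^(0.31) = 625.5 K.
Isobaric step: V₃/V₂ = T₃/T₂ = 242/625.5.
V₃/V₁ = (V₂/V₁)(V₃/V₂) = 0.04673 × (242/625.5) = 0.01808.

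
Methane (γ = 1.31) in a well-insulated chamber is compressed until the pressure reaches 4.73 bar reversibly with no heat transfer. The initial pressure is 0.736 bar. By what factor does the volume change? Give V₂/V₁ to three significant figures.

From PV^γ = const, V₂/V₁ = (P₁/P₂)^(1/γ).
V₂/V₁ = (0.736/4.73)^(0.763) = 0.2417.

V₂/V₁ ≈ 0.242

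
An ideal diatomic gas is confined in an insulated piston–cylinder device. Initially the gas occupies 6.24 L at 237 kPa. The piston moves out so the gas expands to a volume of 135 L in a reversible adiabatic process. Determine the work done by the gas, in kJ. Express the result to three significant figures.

γ = 7/5 for a diatomic ideal gas.
P₂ = P₁(V₁/V₂)^γ = 237×(6.24/135)^(7/5) = 3.203 kPa.
For a reversible adiabat, W_by_gas = (P₁V₁ − P₂V₂)/(γ−1).
W_by = (237000×0.00624 − 3203×0.135) / (2/5) = 2616 J.

W ≈ 2.62 kJ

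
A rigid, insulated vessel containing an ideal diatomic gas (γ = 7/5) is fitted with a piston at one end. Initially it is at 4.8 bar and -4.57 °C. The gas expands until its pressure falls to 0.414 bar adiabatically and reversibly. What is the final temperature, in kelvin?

Adiabatic: T₂/T₁ = (P₂/P₁)^((γ−1)/γ).
T₁ = -4.57 °C = 268.6 K.
T₂ = 268.6 × (0.414/4.8)^(2/7) = 133.4 K.

T₂ ≈ 133 K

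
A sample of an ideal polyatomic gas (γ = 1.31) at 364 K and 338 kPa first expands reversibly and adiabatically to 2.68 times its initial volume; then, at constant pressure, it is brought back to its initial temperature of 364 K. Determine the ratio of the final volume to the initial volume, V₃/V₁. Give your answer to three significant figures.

V₃/V₁ ≈ 3.64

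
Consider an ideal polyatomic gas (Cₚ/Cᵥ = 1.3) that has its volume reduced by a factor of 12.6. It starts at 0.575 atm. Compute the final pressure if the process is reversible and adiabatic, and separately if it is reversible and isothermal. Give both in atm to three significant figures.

Isothermal: P₂ = P₁(V₁/V₂) = 0.575×12.6 = 7.245 atm.
Adiabatic: P₂ = P₁(V₁/V₂)^γ = 0.575×12.6^(1.3) = 15.49 atm.

adiabatic: 15.5 atm; isothermal: 7.24 atm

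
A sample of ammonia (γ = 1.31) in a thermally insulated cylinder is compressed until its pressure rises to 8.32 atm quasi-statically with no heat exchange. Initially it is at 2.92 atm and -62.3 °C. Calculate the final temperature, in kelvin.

Adiabatic: T₂/T₁ = (P₂/P₁)^((γ−1)/γ).
T₁ = -62.3 °C = 210.8 K.
T₂ = 210.8 × (8.32/2.92)^(0.237) = 270.1 K.

T₂ ≈ 270 K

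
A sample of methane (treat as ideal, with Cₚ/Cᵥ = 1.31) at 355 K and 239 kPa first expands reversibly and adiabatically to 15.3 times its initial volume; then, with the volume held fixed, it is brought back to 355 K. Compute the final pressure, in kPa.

Adiabatic step (PV^γ = const): P₂ = 239×(1/15.3)^(1.31) = 6.706 kPa; T₂ = 355×(1/15.3)^(0.31) = 152.4 K.
Isochoric: P₃ = P₂(T₃/T₂) = 6.706 × (355/152.4) = 15.62 kPa.

P₃ ≈ 15.6 kPa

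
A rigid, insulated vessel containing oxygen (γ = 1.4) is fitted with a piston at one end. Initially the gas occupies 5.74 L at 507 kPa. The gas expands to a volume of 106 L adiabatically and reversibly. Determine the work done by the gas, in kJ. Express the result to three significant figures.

P₂ = P₁(V₁/V₂)^γ = 507×(5.74/106)^(1.4) = 8.552 kPa.
For a reversible adiabat, W_by_gas = (P₁V₁ − P₂V₂)/(γ−1).
W_by = (507000×0.00574 − 8552×0.106) / (0.4) = 5009 J.

W ≈ 5.01 kJ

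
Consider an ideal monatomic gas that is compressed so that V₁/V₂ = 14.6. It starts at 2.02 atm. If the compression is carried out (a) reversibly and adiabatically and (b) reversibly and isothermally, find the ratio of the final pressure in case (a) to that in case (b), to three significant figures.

P_adiabatic / P_isothermal ≈ 5.97

For a monatomic ideal gas γ = 5/3.
Isothermal: P_b = P₁(V₁/V₂) = 2.02×14.6.
Adiabatic: P_a = P₁(V₁/V₂)^γ = 2.02×14.6^(5/3).
P_a/P_b = (V₁/V₂)^(γ−1) = 14.6^(2/3) = 5.974.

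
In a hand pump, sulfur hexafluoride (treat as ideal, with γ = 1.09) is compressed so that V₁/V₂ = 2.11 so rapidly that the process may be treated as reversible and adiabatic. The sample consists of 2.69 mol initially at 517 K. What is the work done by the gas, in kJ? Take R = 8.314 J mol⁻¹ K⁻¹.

W ≈ -8.93 kJ

Adiabatic: T₁V₁^(γ−1) = T₂V₂^(γ−1) ⇒ T₂ = T₁ (V₁/V₂)^(γ−1).
T₂ = 517 × 2.11^(0.09) = 552.9 K.
Q = 0, so ΔU = W_on_gas = nCᵥΔT with Cᵥ = R/(γ−1) = 92.38 J/(mol·K).
ΔU = 2.69 × 92.38 × (552.9 − 517) = 8930 J.
Work done by the gas = −ΔU = -8930 J.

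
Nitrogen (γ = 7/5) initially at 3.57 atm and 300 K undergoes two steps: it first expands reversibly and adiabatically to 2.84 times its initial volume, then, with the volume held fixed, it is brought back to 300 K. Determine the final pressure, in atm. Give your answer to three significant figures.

Adiabatic step (PV^γ = const): P₂ = 3.57×(1/2.84)^(7/5) = 0.828 atm; T₂ = 300×(1/2.84)^(2/5) = 197.6 K.
Isochoric: P₃ = P₂(T₃/T₂) = 0.828 × (300/197.6) = 1.257 atm.

P₃ ≈ 1.26 atm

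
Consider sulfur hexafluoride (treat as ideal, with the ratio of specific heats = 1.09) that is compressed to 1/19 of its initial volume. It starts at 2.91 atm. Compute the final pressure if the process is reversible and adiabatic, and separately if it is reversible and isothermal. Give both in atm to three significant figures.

adiabatic: 72.1 atm; isothermal: 55.3 atm

Isothermal: P₂ = P₁(V₁/V₂) = 2.91×19 = 55.29 atm.
Adiabatic: P₂ = P₁(V₁/V₂)^γ = 2.91×19^(1.09) = 72.07 atm.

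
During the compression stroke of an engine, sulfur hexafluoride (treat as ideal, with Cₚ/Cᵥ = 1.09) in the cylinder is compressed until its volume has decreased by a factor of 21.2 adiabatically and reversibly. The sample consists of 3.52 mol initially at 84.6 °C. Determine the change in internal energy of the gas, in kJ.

ΔU ≈ 36.8 kJ

For a reversible adiabat TV^(γ−1) is constant, so T₂ = T₁ (V₁/V₂)^(γ−1).
T₁ = 84.6 °C = 357.8 K.
T₂ = 357.8 × 21.2^(0.09) = 470.9 K.
Q = 0, so ΔU = W_on_gas = nCᵥΔT with Cᵥ = R/(γ−1) = 92.38 J/(mol·K).
ΔU = 3.52 × 92.38 × (470.9 − 357.8) = 36800 J.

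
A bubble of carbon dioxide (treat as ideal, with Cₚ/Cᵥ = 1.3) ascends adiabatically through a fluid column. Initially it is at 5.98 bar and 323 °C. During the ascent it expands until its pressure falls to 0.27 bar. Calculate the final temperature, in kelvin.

Along an adiabat T P^((1−γ)/γ) is constant, so T₂ = T₁ (P₂/P₁)^((γ−1)/γ).
T₁ = 323 °C = 596.1 K.
T₂ = 596.1 × (0.27/5.98)^(0.231) = 291.7 K.

T₂ ≈ 292 K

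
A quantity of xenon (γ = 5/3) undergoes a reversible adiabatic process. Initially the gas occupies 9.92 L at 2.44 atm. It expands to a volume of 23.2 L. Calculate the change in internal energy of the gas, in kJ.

P₂ = P₁(V₁/V₂)^γ = 2.44×(9.92/23.2)^(5/3) = 0.5921 atm.
For a reversible adiabat, W_by_gas = (P₁V₁ − P₂V₂)/(γ−1).
W_by = (247200×0.00992 − 60000×0.0232) / (2/3) = 1591 J.
Q = 0 ⇒ ΔU = −W_by = -1591 J.

ΔU ≈ -1.59 kJ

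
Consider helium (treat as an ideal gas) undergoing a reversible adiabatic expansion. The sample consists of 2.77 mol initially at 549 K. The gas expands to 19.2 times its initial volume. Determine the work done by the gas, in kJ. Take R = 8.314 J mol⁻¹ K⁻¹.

W ≈ 16.3 kJ

For a reversible adiabat TV^(γ−1) is constant, so T₂ = T₁ (V₁/V₂)^(γ−1).
γ = 5/3 for a monatomic ideal gas, so γ−1 = 2/3.
T₂ = 549 × (1/19.2)^(2/3) = 76.57 K.
Q = 0, so ΔU = W_on_gas = nCᵥΔT with Cᵥ = R/(γ−1) = 12.47 J/(mol·K).
ΔU = 2.77 × 12.47 × (76.57 − 549) = -16320 J.
Work done by the gas = −ΔU = 16320 J.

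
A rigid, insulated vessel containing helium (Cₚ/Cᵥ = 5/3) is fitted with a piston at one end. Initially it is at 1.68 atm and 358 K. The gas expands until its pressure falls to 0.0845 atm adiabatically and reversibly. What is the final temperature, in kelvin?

T₂ ≈ 108 K

Adiabatic: T₂/T₁ = (P₂/P₁)^((γ−1)/γ).
T₂ = 358 × (0.0845/1.68)^(2/5) = 108.3 K.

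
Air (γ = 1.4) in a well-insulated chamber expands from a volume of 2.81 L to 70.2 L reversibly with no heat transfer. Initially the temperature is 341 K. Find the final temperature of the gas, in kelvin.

Adiabatic: T₁V₁^(γ−1) = T₂V₂^(γ−1) ⇒ T₂ = T₁ (V₁/V₂)^(γ−1).
T₂ = 341 × (2.81/70.2)^(0.4) = 94.12 K.

T₂ ≈ 94.1 K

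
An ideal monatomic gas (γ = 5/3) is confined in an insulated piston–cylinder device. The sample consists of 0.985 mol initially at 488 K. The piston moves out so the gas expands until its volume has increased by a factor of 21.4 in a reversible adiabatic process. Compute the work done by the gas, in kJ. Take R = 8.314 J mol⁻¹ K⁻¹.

Adiabatic: T₁V₁^(γ−1) = T₂V₂^(γ−1) ⇒ T₂ = T₁ (V₁/V₂)^(γ−1).
T₂ = 488 × (1/21.4)^(2/3) = 63.31 K.
Q = 0, so ΔU = W_on_gas = nCᵥΔT with Cᵥ = R/(γ−1) = 12.47 J/(mol·K).
ΔU = 0.985 × 12.47 × (63.31 − 488) = -5217 J.
Work done by the gas = −ΔU = 5217 J.

W ≈ 5.22 kJ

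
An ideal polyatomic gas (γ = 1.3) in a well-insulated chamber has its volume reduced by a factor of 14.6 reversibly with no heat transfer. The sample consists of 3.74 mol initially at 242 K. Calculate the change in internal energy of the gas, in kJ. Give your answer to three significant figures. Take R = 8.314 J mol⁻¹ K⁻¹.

For a reversible adiabat TV^(γ−1) is constant, so T₂ = T₁ (V₁/V₂)^(γ−1).
T₂ = 242 × 14.6^(0.3) = 540.9 K.
Q = 0, so ΔU = W_on_gas = nCᵥΔT with Cᵥ = R/(γ−1) = 27.71 J/(mol·K).
ΔU = 3.74 × 27.71 × (540.9 − 242) = 30980 J.

ΔU ≈ 31.0 kJ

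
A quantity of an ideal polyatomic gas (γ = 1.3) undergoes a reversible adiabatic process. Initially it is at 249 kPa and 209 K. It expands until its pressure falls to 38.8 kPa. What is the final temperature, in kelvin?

T₂ ≈ 136 K

Along an adiabat T P^((1−γ)/γ) is constant, so T₂ = T₁ (P₂/P₁)^((γ−1)/γ).
T₂ = 209 × (38.8/249)^(0.231) = 136.1 K.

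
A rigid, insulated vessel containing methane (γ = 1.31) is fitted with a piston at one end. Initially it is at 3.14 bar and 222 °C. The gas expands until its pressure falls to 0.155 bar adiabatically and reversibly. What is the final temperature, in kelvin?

T₂ ≈ 243 K

Adiabatic: T₂/T₁ = (P₂/P₁)^((γ−1)/γ).
T₁ = 222 °C = 495.1 K.
T₂ = 495.1 × (0.155/3.14)^(0.237) = 243 K.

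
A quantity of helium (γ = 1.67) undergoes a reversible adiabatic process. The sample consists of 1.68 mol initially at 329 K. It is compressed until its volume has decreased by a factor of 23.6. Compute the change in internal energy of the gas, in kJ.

ΔU ≈ 50.2 kJ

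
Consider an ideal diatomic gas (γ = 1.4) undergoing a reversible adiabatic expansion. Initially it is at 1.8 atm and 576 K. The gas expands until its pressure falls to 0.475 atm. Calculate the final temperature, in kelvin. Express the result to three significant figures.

Adiabatic: T₂/T₁ = (P₂/P₁)^((γ−1)/γ).
T₂ = 576 × (0.475/1.8)^(0.286) = 393.7 K.

T₂ ≈ 394 K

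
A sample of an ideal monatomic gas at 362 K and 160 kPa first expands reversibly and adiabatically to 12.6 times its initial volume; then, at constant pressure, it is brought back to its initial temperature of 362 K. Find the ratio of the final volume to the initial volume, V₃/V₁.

V₃/V₁ ≈ 68.2

For a monatomic ideal gas γ = 5/3.
Adiabatic step: V₂/V₁ = 12.6; T₂ = T₁·(1/12.6)^(2/3) = 66.85 K.
Isobaric step: V₃/V₂ = T₃/T₂ = 362/66.85.
V₃/V₁ = (V₂/V₁)(V₃/V₂) = 12.6 × (362/66.85) = 68.23.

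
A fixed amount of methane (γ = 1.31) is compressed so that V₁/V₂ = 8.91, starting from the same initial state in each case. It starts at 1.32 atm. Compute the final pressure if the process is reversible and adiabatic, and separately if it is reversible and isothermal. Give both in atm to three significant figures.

adiabatic: 23.2 atm; isothermal: 11.8 atm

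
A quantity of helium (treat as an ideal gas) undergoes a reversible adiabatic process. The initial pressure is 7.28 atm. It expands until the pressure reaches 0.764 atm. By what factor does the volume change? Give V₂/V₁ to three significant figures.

From PV^γ = const, V₂/V₁ = (P₁/P₂)^(1/γ).
For a monatomic ideal gas γ = 5/3.
V₂/V₁ = (7.28/0.764)^(3/5) = 3.867.

V₂/V₁ ≈ 3.87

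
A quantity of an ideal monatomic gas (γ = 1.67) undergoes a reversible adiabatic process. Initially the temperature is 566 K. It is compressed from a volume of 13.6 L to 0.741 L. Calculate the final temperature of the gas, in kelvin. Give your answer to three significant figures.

T₂ ≈ 3980 K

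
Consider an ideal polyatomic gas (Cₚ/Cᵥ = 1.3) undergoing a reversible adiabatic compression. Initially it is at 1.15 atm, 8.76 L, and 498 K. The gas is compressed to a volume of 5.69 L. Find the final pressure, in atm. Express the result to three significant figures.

P₂ ≈ 2.02 atm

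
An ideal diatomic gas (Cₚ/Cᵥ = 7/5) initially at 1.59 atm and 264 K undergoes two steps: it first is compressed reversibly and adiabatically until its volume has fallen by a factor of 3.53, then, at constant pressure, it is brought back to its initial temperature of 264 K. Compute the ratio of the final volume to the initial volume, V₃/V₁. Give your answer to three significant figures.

V₃/V₁ ≈ 0.171

Adiabatic step: V₂/V₁ = 0.2833; T₂ = T₁·3.53^(2/5) = 437.2 K.
Isobaric step: V₃/V₂ = T₃/T₂ = 264/437.2.
V₃/V₁ = (V₂/V₁)(V₃/V₂) = 0.2833 × (264/437.2) = 0.171.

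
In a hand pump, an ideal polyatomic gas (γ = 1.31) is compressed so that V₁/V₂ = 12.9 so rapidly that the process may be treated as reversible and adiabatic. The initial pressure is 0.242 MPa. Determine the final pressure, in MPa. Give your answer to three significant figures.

Adiabatic: P₁V₁^γ = P₂V₂^γ ⇒ P₂ = P₁ (V₁/V₂)^γ.
P₂ = 0.242 × 12.9^(1.31) = 6.897 MPa.

P₂ ≈ 6.90 MPa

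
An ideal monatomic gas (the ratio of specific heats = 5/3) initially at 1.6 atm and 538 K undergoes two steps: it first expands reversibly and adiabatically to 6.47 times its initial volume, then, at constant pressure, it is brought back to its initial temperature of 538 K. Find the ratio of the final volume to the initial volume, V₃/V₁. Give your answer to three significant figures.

V₃/V₁ ≈ 22.5

Adiabatic step: V₂/V₁ = 6.47; T₂ = T₁·(1/6.47)^(2/3) = 154.9 K.
Isobaric step: V₃/V₂ = T₃/T₂ = 538/154.9.
V₃/V₁ = (V₂/V₁)(V₃/V₂) = 6.47 × (538/154.9) = 22.47.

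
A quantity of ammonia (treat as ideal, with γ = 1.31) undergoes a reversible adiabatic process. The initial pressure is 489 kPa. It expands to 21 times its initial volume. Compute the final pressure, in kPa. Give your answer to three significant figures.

Adiabatic: P₁V₁^γ = P₂V₂^γ ⇒ P₂ = P₁ (V₁/V₂)^γ.
P₂ = 489 × (1/21)^(1.31) = 9.062 kPa.

P₂ ≈ 9.06 kPa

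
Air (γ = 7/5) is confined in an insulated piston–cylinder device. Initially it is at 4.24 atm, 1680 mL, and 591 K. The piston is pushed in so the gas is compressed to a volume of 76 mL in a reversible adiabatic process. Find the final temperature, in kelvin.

Adiabatic: T₁V₁^(γ−1) = T₂V₂^(γ−1) ⇒ T₂ = T₁ (V₁/V₂)^(γ−1).
T₂ = 591 × (1680/76)^(2/5) = 2039 K.

T₂ ≈ 2040 K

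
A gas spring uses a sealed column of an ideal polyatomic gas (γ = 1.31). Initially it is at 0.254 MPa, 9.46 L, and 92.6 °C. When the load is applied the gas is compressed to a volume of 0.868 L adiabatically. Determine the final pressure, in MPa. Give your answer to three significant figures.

Adiabatic: P₁V₁^γ = P₂V₂^γ ⇒ P₂ = P₁ (V₁/V₂)^γ.
P₂ = 0.254 × (9.46/0.868)^(1.31) = 5.805 MPa.

P₂ ≈ 5.80 MPa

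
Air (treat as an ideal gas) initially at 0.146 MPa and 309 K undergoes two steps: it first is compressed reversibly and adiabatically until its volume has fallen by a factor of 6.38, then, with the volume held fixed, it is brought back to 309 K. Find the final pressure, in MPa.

P₃ ≈ 0.931 MPa

For a diatomic ideal gas γ = 7/5.
Adiabatic step (PV^γ = const): P₂ = 0.146×6.38^(7/5) = 1.955 MPa; T₂ = 309×6.38^(2/5) = 648.5 K.
Isochoric: P₃ = P₂(T₃/T₂) = 1.955 × (309/648.5) = 0.9315 MPa.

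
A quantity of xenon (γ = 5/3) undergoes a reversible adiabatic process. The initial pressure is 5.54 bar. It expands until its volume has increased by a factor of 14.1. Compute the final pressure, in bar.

P₂ ≈ 0.0673 bar

Since PV^γ is constant along a reversible adiabat, P₂ = P₁ (V₁/V₂)^γ.
P₂ = 5.54 × (1/14.1)^(5/3) = 0.06732 bar.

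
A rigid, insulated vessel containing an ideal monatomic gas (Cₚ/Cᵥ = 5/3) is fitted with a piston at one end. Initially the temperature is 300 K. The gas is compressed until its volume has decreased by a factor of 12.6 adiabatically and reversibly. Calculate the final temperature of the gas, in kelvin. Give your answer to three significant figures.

For a reversible adiabat TV^(γ−1) is constant, so T₂ = T₁ (V₁/V₂)^(γ−1).
T₂ = 300 × 12.6^(2/3) = 1624 K.

T₂ ≈ 1620 K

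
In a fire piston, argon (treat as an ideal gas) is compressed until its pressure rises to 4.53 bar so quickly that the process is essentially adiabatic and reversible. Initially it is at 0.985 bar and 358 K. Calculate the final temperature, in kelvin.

Along an adiabat T P^((1−γ)/γ) is constant, so T₂ = T₁ (P₂/P₁)^((γ−1)/γ).
For a monatomic ideal gas γ = 5/3, so (γ−1)/γ = 2/5.
T₂ = 358 × (4.53/0.985)^(2/5) = 659.1 K.

T₂ ≈ 659 K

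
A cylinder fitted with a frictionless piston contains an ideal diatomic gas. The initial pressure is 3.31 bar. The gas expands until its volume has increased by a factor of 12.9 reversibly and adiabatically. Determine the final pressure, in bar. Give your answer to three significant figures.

P₂ ≈ 0.0923 bar

Since PV^γ is constant along a reversible adiabat, P₂ = P₁ (V₁/V₂)^γ.
For a diatomic ideal gas γ = 7/5.
P₂ = 3.31 × (1/12.9)^(7/5) = 0.09226 bar.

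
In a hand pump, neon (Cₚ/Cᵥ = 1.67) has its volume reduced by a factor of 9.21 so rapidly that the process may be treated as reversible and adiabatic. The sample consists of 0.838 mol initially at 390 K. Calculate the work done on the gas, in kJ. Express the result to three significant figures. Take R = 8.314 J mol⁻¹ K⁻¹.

Adiabatic: T₁V₁^(γ−1) = T₂V₂^(γ−1) ⇒ T₂ = T₁ (V₁/V₂)^(γ−1).
T₂ = 390 × 9.21^(0.67) = 1726 K.
Q = 0, so ΔU = W_on_gas = nCᵥΔT with Cᵥ = R/(γ−1) = 12.41 J/(mol·K).
ΔU = 0.838 × 12.41 × (1726 − 390) = 13900 J.

W ≈ 13.9 kJ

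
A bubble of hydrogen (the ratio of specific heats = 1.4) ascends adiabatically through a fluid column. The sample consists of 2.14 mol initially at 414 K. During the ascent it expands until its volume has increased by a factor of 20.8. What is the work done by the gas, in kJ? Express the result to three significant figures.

W ≈ 12.9 kJ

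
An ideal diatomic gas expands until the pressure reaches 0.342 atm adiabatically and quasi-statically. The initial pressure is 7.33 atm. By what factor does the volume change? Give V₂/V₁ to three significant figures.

From PV^γ = const, V₂/V₁ = (P₁/P₂)^(1/γ).
For a diatomic ideal gas γ = 7/5.
V₂/V₁ = (7.33/0.342)^(5/7) = 8.928.

V₂/V₁ ≈ 8.93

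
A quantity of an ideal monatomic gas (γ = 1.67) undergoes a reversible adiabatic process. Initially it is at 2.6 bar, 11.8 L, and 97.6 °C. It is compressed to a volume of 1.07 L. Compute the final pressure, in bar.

P₂ ≈ 143 bar

Since PV^γ is constant along a reversible adiabat, P₂ = P₁ (V₁/V₂)^γ.
P₂ = 2.6 × (11.8/1.07)^(1.67) = 143.2 bar.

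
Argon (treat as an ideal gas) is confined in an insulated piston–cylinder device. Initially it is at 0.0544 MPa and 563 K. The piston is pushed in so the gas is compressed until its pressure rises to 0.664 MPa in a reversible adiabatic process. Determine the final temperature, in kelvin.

T₂ ≈ 1530 K

Adiabatic: T₂/T₁ = (P₂/P₁)^((γ−1)/γ).
For a monatomic ideal gas γ = 5/3, so (γ−1)/γ = 2/5.
T₂ = 563 × (0.664/0.0544)^(2/5) = 1532 K.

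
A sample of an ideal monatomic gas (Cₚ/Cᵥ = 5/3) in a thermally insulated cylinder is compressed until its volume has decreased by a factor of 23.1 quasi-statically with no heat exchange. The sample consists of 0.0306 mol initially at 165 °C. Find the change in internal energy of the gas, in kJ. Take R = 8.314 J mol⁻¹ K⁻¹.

ΔU ≈ 1.19 kJ

For a reversible adiabat TV^(γ−1) is constant, so T₂ = T₁ (V₁/V₂)^(γ−1).
T₁ = 165 °C = 438.1 K.
T₂ = 438.1 × 23.1^(2/3) = 3554 K.
Q = 0, so ΔU = W_on_gas = nCᵥΔT with Cᵥ = R/(γ−1) = 12.47 J/(mol·K).
ΔU = 0.0306 × 12.47 × (3554 − 438.1) = 1189 J.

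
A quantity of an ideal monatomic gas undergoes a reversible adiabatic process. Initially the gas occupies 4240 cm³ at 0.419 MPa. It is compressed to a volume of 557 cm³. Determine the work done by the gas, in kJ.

W ≈ -7.65 kJ

γ = 5/3 for a monatomic ideal gas.
P₂ = P₁(V₁/V₂)^γ = 0.419×(4240/557)^(5/3) = 12.34 MPa.
For a reversible adiabat, W_by_gas = (P₁V₁ − P₂V₂)/(γ−1).
W_by = (419000×0.00424 − 1.234×10^7×0.000557) / (2/3) = -7647 J.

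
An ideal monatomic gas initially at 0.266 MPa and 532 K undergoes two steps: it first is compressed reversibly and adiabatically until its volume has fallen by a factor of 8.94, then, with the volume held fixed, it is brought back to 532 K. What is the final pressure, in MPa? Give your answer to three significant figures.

P₃ ≈ 2.38 MPa

For a monatomic ideal gas γ = 5/3.
Adiabatic step (PV^γ = const): P₂ = 0.266×8.94^(5/3) = 10.24 MPa; T₂ = 532×8.94^(2/3) = 2292 K.
Isochoric: P₃ = P₂(T₃/T₂) = 10.24 × (532/2292) = 2.378 MPa.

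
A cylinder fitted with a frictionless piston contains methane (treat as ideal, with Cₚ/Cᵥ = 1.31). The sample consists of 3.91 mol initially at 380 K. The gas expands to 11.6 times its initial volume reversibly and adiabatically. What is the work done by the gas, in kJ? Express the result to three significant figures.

W ≈ 21.2 kJ

For a reversible adiabat TV^(γ−1) is constant, so T₂ = T₁ (V₁/V₂)^(γ−1).
T₂ = 380 × (1/11.6)^(0.31) = 177.7 K.
Q = 0, so ΔU = W_on_gas = nCᵥΔT with Cᵥ = R/(γ−1) = 26.82 J/(mol·K).
ΔU = 3.91 × 26.82 × (177.7 − 380) = -21210 J.
Work done by the gas = −ΔU = 21210 J.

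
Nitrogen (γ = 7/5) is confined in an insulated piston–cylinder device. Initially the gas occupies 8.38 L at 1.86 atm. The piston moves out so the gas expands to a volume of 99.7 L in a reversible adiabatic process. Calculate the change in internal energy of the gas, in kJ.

ΔU ≈ -2.48 kJ

P₂ = P₁(V₁/V₂)^γ = 1.86×(8.38/99.7)^(7/5) = 0.05806 atm.
For a reversible adiabat, W_by_gas = (P₁V₁ − P₂V₂)/(γ−1).
W_by = (188500×0.00838 − 5883×0.0997) / (2/5) = 2482 J.
Q = 0 ⇒ ΔU = −W_by = -2482 J.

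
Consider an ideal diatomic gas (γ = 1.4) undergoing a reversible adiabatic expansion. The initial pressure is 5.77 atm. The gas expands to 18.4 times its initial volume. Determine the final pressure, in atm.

Since PV^γ is constant along a reversible adiabat, P₂ = P₁ (V₁/V₂)^γ.
P₂ = 5.77 × (1/18.4)^(1.4) = 0.09782 atm.

P₂ ≈ 0.0978 atm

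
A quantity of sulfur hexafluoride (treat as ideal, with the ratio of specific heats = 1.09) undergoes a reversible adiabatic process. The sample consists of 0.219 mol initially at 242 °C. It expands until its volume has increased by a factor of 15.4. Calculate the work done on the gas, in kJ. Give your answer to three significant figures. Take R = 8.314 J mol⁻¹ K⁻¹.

W ≈ -2.27 kJ

Adiabatic: T₁V₁^(γ−1) = T₂V₂^(γ−1) ⇒ T₂ = T₁ (V₁/V₂)^(γ−1).
T₁ = 242 °C = 515.1 K.
T₂ = 515.1 × (1/15.4)^(0.09) = 402.8 K.
Q = 0, so ΔU = W_on_gas = nCᵥΔT with Cᵥ = R/(γ−1) = 92.38 J/(mol·K).
ΔU = 0.219 × 92.38 × (402.8 − 515.1) = -2274 J.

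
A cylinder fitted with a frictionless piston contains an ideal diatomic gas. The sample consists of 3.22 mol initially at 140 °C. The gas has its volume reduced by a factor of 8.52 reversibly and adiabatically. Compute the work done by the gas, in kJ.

Adiabatic: T₁V₁^(γ−1) = T₂V₂^(γ−1) ⇒ T₂ = T₁ (V₁/V₂)^(γ−1).
γ = 7/5 for a diatomic ideal gas, so γ−1 = 2/5.
T₁ = 140 °C = 413.1 K.
T₂ = 413.1 × 8.52^(2/5) = 973.4 K.
Q = 0, so ΔU = W_on_gas = nCᵥΔT with Cᵥ = R/(γ−1) = 20.79 J/(mol·K).
ΔU = 3.22 × 20.79 × (973.4 − 413.1) = 37500 J.
Work done by the gas = −ΔU = -37500 J.

W ≈ -37.5 kJ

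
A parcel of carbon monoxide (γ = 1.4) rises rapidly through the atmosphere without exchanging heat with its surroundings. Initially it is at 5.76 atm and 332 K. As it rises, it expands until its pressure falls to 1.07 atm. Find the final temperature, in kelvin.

Adiabatic: T₂/T₁ = (P₂/P₁)^((γ−1)/γ).
T₂ = 332 × (1.07/5.76)^(0.286) = 205.2 K.

T₂ ≈ 205 K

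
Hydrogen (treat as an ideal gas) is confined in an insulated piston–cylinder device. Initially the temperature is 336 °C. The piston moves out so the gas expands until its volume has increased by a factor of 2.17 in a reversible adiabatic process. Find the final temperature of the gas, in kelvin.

T₂ ≈ 447 K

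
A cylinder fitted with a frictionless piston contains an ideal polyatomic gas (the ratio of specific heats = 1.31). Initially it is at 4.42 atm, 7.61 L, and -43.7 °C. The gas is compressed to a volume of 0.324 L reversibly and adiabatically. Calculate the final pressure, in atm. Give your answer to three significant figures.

Adiabatic: P₁V₁^γ = P₂V₂^γ ⇒ P₂ = P₁ (V₁/V₂)^γ.
P₂ = 4.42 × (7.61/0.324)^(1.31) = 276.2 atm.

P₂ ≈ 276 atm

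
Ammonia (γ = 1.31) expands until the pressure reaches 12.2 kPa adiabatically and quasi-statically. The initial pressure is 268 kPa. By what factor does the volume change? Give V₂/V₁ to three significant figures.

From PV^γ = const, V₂/V₁ = (P₁/P₂)^(1/γ).
V₂/V₁ = (268/12.2)^(0.763) = 10.57.

V₂/V₁ ≈ 10.6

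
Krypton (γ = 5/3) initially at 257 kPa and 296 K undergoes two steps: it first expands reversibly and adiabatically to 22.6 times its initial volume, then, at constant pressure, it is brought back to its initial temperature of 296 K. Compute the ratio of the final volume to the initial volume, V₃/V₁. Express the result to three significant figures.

Adiabatic step: V₂/V₁ = 22.6; T₂ = T₁·(1/22.6)^(2/3) = 37.03 K.
Isobaric step: V₃/V₂ = T₃/T₂ = 296/37.03.
V₃/V₁ = (V₂/V₁)(V₃/V₂) = 22.6 × (296/37.03) = 180.7.

V₃/V₁ ≈ 181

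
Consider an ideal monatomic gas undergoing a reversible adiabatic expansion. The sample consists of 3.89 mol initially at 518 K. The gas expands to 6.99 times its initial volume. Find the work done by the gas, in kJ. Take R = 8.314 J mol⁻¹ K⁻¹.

Adiabatic: T₁V₁^(γ−1) = T₂V₂^(γ−1) ⇒ T₂ = T₁ (V₁/V₂)^(γ−1).
γ = 5/3 for a monatomic ideal gas, so γ−1 = 2/3.
T₂ = 518 × (1/6.99)^(2/3) = 141.7 K.
Q = 0, so ΔU = W_on_gas = nCᵥΔT with Cᵥ = R/(γ−1) = 12.47 J/(mol·K).
ΔU = 3.89 × 12.47 × (141.7 − 518) = -18260 J.
Work done by the gas = −ΔU = 18260 J.

W ≈ 18.3 kJ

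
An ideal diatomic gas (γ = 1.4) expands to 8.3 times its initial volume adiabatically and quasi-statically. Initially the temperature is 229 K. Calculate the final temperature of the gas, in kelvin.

T₂ ≈ 98.2 K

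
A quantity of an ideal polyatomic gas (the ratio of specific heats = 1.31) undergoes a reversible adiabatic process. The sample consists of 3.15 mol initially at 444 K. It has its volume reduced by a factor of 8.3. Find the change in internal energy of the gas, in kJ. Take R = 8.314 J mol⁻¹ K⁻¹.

ΔU ≈ 34.8 kJ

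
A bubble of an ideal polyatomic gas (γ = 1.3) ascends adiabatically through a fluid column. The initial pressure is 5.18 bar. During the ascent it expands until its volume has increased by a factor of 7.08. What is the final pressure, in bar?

P₂ ≈ 0.407 bar

Since PV^γ is constant along a reversible adiabat, P₂ = P₁ (V₁/V₂)^γ.
P₂ = 5.18 × (1/7.08)^(1.3) = 0.4067 bar.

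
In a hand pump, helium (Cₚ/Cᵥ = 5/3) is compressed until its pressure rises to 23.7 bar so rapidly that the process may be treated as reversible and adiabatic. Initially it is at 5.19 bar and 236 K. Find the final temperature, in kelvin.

Adiabatic: T₂/T₁ = (P₂/P₁)^((γ−1)/γ).
T₂ = 236 × (23.7/5.19)^(2/5) = 433.3 K.

T₂ ≈ 433 K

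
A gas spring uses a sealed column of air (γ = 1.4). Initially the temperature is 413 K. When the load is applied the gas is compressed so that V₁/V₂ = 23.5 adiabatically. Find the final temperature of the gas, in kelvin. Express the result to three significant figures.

T₂ ≈ 1460 K

Adiabatic: T₁V₁^(γ−1) = T₂V₂^(γ−1) ⇒ T₂ = T₁ (V₁/V₂)^(γ−1).
T₂ = 413 × 23.5^(0.4) = 1460 K.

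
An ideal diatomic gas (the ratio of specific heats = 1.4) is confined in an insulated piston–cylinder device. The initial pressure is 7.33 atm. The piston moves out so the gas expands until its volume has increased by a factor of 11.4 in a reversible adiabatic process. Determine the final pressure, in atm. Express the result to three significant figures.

Adiabatic: P₁V₁^γ = P₂V₂^γ ⇒ P₂ = P₁ (V₁/V₂)^γ.
P₂ = 7.33 × (1/11.4)^(1.4) = 0.2429 atm.

P₂ ≈ 0.243 atm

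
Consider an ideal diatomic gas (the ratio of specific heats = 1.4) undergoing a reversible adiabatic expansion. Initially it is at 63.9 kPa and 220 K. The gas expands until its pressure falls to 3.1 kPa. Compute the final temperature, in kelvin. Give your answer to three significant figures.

Adiabatic: T₂/T₁ = (P₂/P₁)^((γ−1)/γ).
T₂ = 220 × (3.1/63.9)^(0.286) = 92.67 K.

T₂ ≈ 92.7 K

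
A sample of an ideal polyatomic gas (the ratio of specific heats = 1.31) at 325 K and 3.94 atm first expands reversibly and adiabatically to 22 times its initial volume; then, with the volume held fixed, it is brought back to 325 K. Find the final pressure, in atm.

P₃ ≈ 0.179 atm

Adiabatic step (PV^γ = const): P₂ = 3.94×(1/22)^(1.31) = 0.06869 atm; T₂ = 325×(1/22)^(0.31) = 124.7 K.
Isochoric: P₃ = P₂(T₃/T₂) = 0.06869 × (325/124.7) = 0.1791 atm.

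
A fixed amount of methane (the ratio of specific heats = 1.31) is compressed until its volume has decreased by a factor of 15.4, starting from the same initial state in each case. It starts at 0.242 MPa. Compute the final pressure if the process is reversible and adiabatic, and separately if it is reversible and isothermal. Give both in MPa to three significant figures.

adiabatic: 8.70 MPa; isothermal: 3.73 MPa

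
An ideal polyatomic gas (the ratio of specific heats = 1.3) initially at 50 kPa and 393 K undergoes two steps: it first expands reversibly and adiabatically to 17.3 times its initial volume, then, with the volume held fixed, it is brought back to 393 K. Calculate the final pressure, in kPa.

P₃ ≈ 2.89 kPa

Adiabatic step (PV^γ = const): P₂ = 50×(1/17.3)^(1.3) = 1.229 kPa; T₂ = 393×(1/17.3)^(0.3) = 167.1 K.
Isochoric: P₃ = P₂(T₃/T₂) = 1.229 × (393/167.1) = 2.89 kPa.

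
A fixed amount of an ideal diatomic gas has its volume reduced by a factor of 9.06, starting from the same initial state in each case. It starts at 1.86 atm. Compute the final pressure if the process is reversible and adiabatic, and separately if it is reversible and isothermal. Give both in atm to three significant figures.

For a diatomic ideal gas γ = 7/5.
Isothermal: P₂ = P₁(V₁/V₂) = 1.86×9.06 = 16.85 atm.
Adiabatic: P₂ = P₁(V₁/V₂)^γ = 1.86×9.06^(7/5) = 40.69 atm.

adiabatic: 40.7 atm; isothermal: 16.9 atm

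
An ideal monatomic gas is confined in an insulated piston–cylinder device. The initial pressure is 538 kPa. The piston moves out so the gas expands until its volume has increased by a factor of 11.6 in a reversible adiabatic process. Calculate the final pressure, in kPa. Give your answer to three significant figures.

Adiabatic: P₁V₁^γ = P₂V₂^γ ⇒ P₂ = P₁ (V₁/V₂)^γ.
For a monatomic ideal gas γ = 5/3.
P₂ = 538 × (1/11.6)^(5/3) = 9.051 kPa.

P₂ ≈ 9.05 kPa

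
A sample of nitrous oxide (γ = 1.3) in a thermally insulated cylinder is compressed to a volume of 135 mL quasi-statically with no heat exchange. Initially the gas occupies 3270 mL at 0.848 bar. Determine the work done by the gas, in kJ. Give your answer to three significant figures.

W ≈ -1.48 kJ

P₂ = P₁(V₁/V₂)^γ = 0.848×(3270/135)^(1.3) = 53.44 bar.
For a reversible adiabat, W_by_gas = (P₁V₁ − P₂V₂)/(γ−1).
W_by = (84800×0.00327 − 5.344×10^6×0.000135) / (0.3) = -1481 J.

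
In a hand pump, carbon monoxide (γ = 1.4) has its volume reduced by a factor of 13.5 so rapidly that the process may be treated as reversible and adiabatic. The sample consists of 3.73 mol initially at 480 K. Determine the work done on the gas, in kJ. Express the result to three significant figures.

W ≈ 68.2 kJ

For a reversible adiabat TV^(γ−1) is constant, so T₂ = T₁ (V₁/V₂)^(γ−1).
T₂ = 480 × 13.5^(0.4) = 1359 K.
Q = 0, so ΔU = W_on_gas = nCᵥΔT with Cᵥ = R/(γ−1) = 20.79 J/(mol·K).
ΔU = 3.73 × 20.79 × (1359 − 480) = 68180 J.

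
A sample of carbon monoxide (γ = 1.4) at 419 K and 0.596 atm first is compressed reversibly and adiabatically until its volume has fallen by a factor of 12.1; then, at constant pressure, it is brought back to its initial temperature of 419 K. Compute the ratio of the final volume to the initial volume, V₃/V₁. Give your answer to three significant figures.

V₃/V₁ ≈ 0.0305

Adiabatic step: V₂/V₁ = 0.08264; T₂ = T₁·12.1^(0.4) = 1136 K.
Isobaric step: V₃/V₂ = T₃/T₂ = 419/1136.
V₃/V₁ = (V₂/V₁)(V₃/V₂) = 0.08264 × (419/1136) = 0.03049.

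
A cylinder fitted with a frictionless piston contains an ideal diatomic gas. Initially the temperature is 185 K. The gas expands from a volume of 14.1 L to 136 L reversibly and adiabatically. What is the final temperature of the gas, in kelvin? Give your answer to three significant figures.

T₂ ≈ 74.7 K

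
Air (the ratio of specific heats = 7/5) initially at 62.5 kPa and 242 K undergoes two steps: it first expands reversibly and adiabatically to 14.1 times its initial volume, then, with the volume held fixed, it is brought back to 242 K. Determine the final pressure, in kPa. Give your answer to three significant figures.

P₃ ≈ 4.43 kPa

Adiabatic step (PV^γ = const): P₂ = 62.5×(1/14.1)^(7/5) = 1.538 kPa; T₂ = 242×(1/14.1)^(2/5) = 83.97 K.
Isochoric: P₃ = P₂(T₃/T₂) = 1.538 × (242/83.97) = 4.433 kPa.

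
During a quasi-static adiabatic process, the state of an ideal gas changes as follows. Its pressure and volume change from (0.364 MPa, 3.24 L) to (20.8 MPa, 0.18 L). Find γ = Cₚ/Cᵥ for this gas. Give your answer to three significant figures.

PV^γ = const ⇒ γ = ln(P₂/P₁) / ln(V₁/V₂).
γ = ln(20.8/0.364) / ln(3.24/0.18) = 1.4.

γ ≈ 1.40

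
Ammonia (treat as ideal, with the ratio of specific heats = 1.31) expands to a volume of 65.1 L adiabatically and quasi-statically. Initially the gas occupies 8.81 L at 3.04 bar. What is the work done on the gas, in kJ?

W ≈ -3.99 kJ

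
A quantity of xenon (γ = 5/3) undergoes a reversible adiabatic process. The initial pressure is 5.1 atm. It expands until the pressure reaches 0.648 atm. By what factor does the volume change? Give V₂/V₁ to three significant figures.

From PV^γ = const, V₂/V₁ = (P₁/P₂)^(1/γ).
V₂/V₁ = (5.1/0.648)^(3/5) = 3.448.

V₂/V₁ ≈ 3.45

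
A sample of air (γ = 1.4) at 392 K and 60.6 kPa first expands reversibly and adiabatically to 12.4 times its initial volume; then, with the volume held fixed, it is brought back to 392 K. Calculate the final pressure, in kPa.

P₃ ≈ 4.89 kPa

Adiabatic step (PV^γ = const): P₂ = 60.6×(1/12.4)^(1.4) = 1.785 kPa; T₂ = 392×(1/12.4)^(0.4) = 143.2 K.
Isochoric: P₃ = P₂(T₃/T₂) = 1.785 × (392/143.2) = 4.887 kPa.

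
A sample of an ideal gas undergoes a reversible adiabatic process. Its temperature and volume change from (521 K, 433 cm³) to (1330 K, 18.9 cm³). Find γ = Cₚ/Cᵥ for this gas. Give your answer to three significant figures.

TV^(γ−1) = const ⇒ γ − 1 = ln(T₂/T₁) / ln(V₁/V₂).
γ = 1 + ln(1330/521) / ln(433/18.9) = 1.299.

γ ≈ 1.30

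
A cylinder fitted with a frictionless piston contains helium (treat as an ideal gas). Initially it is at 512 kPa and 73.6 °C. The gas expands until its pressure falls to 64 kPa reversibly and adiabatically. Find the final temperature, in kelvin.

Adiabatic: T₂/T₁ = (P₂/P₁)^((γ−1)/γ).
For a monatomic ideal gas γ = 5/3, so (γ−1)/γ = 2/5.
T₁ = 73.6 °C = 346.8 K.
T₂ = 346.8 × (64/512)^(2/5) = 150.9 K.

T₂ ≈ 151 K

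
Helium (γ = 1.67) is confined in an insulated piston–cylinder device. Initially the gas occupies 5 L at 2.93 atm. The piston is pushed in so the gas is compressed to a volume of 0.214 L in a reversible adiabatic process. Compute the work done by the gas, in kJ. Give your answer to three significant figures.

W ≈ -16.1 kJ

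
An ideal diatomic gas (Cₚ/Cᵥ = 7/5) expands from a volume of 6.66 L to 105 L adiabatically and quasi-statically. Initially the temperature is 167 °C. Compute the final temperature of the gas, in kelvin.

Adiabatic: T₁V₁^(γ−1) = T₂V₂^(γ−1) ⇒ T₂ = T₁ (V₁/V₂)^(γ−1).
T₁ = 167 °C = 440.1 K.
T₂ = 440.1 × (6.66/105)^(2/5) = 146.1 K.

T₂ ≈ 146 K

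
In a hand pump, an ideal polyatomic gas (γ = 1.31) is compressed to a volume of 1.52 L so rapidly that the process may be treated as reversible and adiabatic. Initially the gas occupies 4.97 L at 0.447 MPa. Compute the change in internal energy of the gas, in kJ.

P₂ = P₁(V₁/V₂)^γ = 0.447×(4.97/1.52)^(1.31) = 2.11 MPa.
For a reversible adiabat, W_by_gas = (P₁V₁ − P₂V₂)/(γ−1).
W_by = (447000×0.00497 − 2.11×10^6×0.00152) / (0.31) = -3180 J.
Q = 0 ⇒ ΔU = −W_by = 3180 J.

ΔU ≈ 3.18 kJ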